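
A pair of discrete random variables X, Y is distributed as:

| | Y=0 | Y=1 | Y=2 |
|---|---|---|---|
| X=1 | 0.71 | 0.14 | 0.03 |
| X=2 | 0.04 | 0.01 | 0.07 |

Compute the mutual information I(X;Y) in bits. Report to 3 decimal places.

0.163 bits

Marginals: p(X) = (0.8800, 0.1200), p(Y) = (0.7500, 0.1500, 0.1000).
I(X;Y) = Σ p(x,y)·log₂[p(x,y)/(p(x)p(y))].
  (1,0): 0.71·log₂(1.0758) = 0.0748
  (1,1): 0.14·log₂(1.0606) = 0.0119
  (1,2): 0.03·log₂(0.3409) = -0.0466
  (2,0): 0.04·log₂(0.4444) = -0.0468
  (2,1): 0.01·log₂(0.5556) = -0.0085
  (2,2): 0.07·log₂(5.8333) = 0.1781
Sum = 0.163 bits.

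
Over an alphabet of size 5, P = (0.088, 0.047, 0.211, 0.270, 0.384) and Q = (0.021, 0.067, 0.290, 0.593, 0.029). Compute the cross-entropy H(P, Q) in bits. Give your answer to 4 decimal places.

H(P,Q) = −Σ p·log₂ q.
  −0.088·log₂(0.021) = 0.49047
  −0.047·log₂(0.067) = 0.18329
  −0.211·log₂(0.290) = 0.37682
  −0.270·log₂(0.593) = 0.20355
  −0.384·log₂(0.029) = 1.96140
H(P,Q) = 3.2155 bits.

3.2155 bits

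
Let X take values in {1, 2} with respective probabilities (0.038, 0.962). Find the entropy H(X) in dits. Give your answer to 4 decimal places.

0.0702 dits

H(X) = −Σ p·log₁₀ p.
  −(0.038)·log₁₀(0.038) = 0.05397
  −(0.962)·log₁₀(0.962) = 0.01619
Sum: 0.05397 + 0.01619 = 0.0702 dits.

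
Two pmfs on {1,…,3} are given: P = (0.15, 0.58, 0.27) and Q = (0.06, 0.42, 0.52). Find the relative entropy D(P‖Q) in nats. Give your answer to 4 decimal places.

0.1477 nats

D(P‖Q) = Σ p·ln(p/q).
  0.15·ln(0.15/0.06) = 0.13744
  0.58·ln(0.58/0.42) = 0.18721
  0.27·ln(0.27/0.52) = -0.17696
D(P‖Q) = 0.1477 nats.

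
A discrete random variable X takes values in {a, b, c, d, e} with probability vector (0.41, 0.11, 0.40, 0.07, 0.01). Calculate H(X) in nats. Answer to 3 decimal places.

1.207 nats

H(X) = −Σ p·ln p.
  −(0.41)·ln(0.41) = 0.3656
  −(0.11)·ln(0.11) = 0.2428
  −(0.40)·ln(0.40) = 0.3665
  −(0.07)·ln(0.07) = 0.1861
  −(0.01)·ln(0.01) = 0.0461
Sum: 0.3656 + 0.2428 + 0.3665 + 0.1861 + 0.0461 = 1.207 nats.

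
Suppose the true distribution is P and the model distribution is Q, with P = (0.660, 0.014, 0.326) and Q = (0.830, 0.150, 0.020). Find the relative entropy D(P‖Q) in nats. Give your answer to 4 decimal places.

D(P‖Q) = Σ p·ln(p/q).
  0.660·ln(0.660/0.830) = -0.15126
  0.014·ln(0.014/0.150) = -0.03320
  0.326·ln(0.326/0.020) = 0.90992
D(P‖Q) = 0.7255 nats.

0.7255 nats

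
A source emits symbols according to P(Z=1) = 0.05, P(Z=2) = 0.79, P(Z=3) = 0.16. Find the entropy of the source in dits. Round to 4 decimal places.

H(Z) = −Σ p·log₁₀ p.
  −(0.05)·log₁₀(0.05) = 0.06505
  −(0.79)·log₁₀(0.79) = 0.08087
  −(0.16)·log₁₀(0.16) = 0.12734
Sum: 0.06505 + 0.08087 + 0.12734 = 0.2733 dits.

0.2733 dits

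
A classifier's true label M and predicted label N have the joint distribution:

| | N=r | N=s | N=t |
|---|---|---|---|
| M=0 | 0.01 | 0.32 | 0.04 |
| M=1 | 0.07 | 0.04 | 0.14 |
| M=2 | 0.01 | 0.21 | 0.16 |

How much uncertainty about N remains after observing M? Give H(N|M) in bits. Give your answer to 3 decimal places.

1.031 bits

Chain rule: H(N|M) = H(M,N) − H(M).
Marginals: p(M) = (0.3700, 0.2500, 0.3800), p(N) = (0.0900, 0.5700, 0.3400).
H(M,N) = 2.5919 bits; H(M) = 1.5612 bits.
H(N|M) = 2.5919 − 1.5612 = 1.031 bits.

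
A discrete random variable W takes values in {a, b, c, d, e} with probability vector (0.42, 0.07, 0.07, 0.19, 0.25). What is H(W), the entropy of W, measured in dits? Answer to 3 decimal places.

H(W) = −Σ p·log₁₀ p.
  −(0.42)·log₁₀(0.42) = 0.1582
  −(0.07)·log₁₀(0.07) = 0.0808
  −(0.07)·log₁₀(0.07) = 0.0808
  −(0.19)·log₁₀(0.19) = 0.1370
  −(0.25)·log₁₀(0.25) = 0.1505
Sum: 0.1582 + 0.0808 + 0.0808 + 0.1370 + 0.1505 = 0.607 dits.

0.607 dits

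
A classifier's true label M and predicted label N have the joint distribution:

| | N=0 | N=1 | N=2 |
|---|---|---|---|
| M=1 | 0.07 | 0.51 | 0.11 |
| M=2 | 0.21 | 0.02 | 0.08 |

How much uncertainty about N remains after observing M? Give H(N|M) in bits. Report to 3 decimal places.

Chain rule: H(N|M) = H(M,N) − H(M).
Marginals: p(M) = (0.6900, 0.3100), p(N) = (0.2800, 0.5300, 0.1900).
H(M,N) = 1.9915 bits; H(M) = 0.8932 bits.
H(N|M) = 1.9915 − 0.8932 = 1.098 bits.

1.098 bits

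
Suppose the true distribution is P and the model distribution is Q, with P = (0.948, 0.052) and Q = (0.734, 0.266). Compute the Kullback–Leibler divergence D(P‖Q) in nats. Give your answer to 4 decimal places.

0.1577 nats

D(P‖Q) = Σ p·ln(p/q).
  0.948·ln(0.948/0.734) = 0.24254
  0.052·ln(0.052/0.266) = -0.08488
D(P‖Q) = 0.1577 nats.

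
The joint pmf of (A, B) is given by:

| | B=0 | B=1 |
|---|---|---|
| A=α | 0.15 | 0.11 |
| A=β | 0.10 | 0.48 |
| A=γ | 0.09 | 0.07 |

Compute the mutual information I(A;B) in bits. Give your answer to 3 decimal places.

0.126 bits

Marginals: p(A) = (0.2600, 0.5800, 0.1600), p(B) = (0.3400, 0.6600).
I(A;B) = Σ p(x,y)·log₂[p(x,y)/(p(x)p(y))].
  (α,0): 0.15·log₂(1.6968) = 0.1144
  (α,1): 0.11·log₂(0.6410) = -0.0706
  (β,0): 0.10·log₂(0.5071) = -0.0980
  (β,1): 0.48·log₂(1.2539) = 0.1567
  (γ,0): 0.09·log₂(1.6544) = 0.0654
  (γ,1): 0.07·log₂(0.6629) = -0.0415
Sum = 0.126 bits.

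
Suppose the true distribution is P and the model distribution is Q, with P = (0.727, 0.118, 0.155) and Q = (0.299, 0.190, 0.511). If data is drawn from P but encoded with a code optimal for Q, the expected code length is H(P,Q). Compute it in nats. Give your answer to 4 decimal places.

1.1777 nats

H(P,Q) = −Σ p·ln q.
  −0.727·ln(0.299) = 0.87772
  −0.118·ln(0.190) = 0.19597
  −0.155·ln(0.511) = 0.10406
H(P,Q) = 1.1777 nats.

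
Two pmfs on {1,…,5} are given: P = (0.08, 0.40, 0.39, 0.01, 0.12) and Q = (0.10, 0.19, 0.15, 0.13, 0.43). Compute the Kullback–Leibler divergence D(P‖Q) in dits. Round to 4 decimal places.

0.2058 dits

D(P‖Q) = Σ p·log₁₀(p/q).
  0.08·log₁₀(0.08/0.10) = -0.00775
  0.40·log₁₀(0.40/0.19) = 0.12932
  0.39·log₁₀(0.39/0.15) = 0.16184
  0.01·log₁₀(0.01/0.13) = -0.01114
  0.12·log₁₀(0.12/0.43) = -0.06651
D(P‖Q) = 0.2058 dits.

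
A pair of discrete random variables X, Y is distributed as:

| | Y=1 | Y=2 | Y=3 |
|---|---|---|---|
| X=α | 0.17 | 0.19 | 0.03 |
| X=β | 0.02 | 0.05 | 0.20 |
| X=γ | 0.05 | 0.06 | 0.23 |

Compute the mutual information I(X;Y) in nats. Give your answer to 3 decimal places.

0.220 nats

Marginals: p(X) = (0.3900, 0.2700, 0.3400), p(Y) = (0.2400, 0.3000, 0.4600).
I(X;Y) = Σ p(x,y)·ln[p(x,y)/(p(x)p(y))].
  (α,1): 0.17·ln(1.8162) = 0.1015
  (α,2): 0.19·ln(1.6239) = 0.0921
  (α,3): 0.03·ln(0.1672) = -0.0537
  (β,1): 0.02·ln(0.3086) = -0.0235
  (β,2): 0.05·ln(0.6173) = -0.0241
  (β,3): 0.20·ln(1.6103) = 0.0953
  (γ,1): 0.05·ln(0.6127) = -0.0245
  (γ,2): 0.06·ln(0.5882) = -0.0318
  (γ,3): 0.23·ln(1.4706) = 0.0887
Sum = 0.220 nats.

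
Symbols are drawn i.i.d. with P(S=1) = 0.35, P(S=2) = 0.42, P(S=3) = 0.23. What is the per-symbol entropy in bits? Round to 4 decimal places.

1.5434 bits

H(S) = −Σ p·log₂ p.
  −(0.35)·log₂(0.35) = 0.53010
  −(0.42)·log₂(0.42) = 0.52565
  −(0.23)·log₂(0.23) = 0.48767
Sum: 0.53010 + 0.52565 + 0.48767 = 1.5434 bits.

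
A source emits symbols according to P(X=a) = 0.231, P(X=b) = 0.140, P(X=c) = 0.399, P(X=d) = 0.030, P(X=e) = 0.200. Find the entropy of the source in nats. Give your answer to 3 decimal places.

1.407 nats

H(X) = −Σ p·ln p.
  −(0.231)·ln(0.231) = 0.3385
  −(0.140)·ln(0.140) = 0.2753
  −(0.399)·ln(0.399) = 0.3666
  −(0.030)·ln(0.030) = 0.1052
  −(0.200)·ln(0.200) = 0.3219
Sum: 0.3385 + 0.2753 + 0.3666 + 0.1052 + 0.3219 = 1.407 nats.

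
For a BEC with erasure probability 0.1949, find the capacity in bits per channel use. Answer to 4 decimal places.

0.8051 bits

Binary erasure channel: capacity C = 1 − ε.
C = 1 − 0.1949 = 0.8051 bits per channel use.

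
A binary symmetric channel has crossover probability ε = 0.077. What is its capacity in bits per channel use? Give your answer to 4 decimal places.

Binary symmetric channel: C = 1 − h₂(ε) where h₂ is the binary entropy function.
h₂(0.077) = −0.077·log₂0.077 − 0.923·log₂0.923 = 0.3915.
C = 1 − 0.3915 = 0.6085 bits per channel use.

0.6085 bits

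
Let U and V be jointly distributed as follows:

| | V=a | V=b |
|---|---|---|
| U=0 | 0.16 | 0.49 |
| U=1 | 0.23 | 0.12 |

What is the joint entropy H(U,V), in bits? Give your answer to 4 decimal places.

H(U,V) = −Σ p(x,y)·log₂ p(x,y) over all 4 cells.
  cell (0,a): −0.16·log₂0.16 = 0.42302
  cell (0,b): −0.49·log₂0.49 = 0.50428
  cell (1,a): −0.23·log₂0.23 = 0.48767
  cell (1,b): −0.12·log₂0.12 = 0.36707
Sum = 1.7820 bits.

1.7820 bits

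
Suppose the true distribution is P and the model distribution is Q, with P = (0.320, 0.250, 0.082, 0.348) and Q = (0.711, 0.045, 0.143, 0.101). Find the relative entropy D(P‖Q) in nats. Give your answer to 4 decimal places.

D(P‖Q) = Σ p·ln(p/q).
  0.320·ln(0.320/0.711) = -0.25547
  0.250·ln(0.250/0.045) = 0.42870
  0.082·ln(0.082/0.143) = -0.04560
  0.348·ln(0.348/0.101) = 0.43050
D(P‖Q) = 0.5581 nats.

0.5581 nats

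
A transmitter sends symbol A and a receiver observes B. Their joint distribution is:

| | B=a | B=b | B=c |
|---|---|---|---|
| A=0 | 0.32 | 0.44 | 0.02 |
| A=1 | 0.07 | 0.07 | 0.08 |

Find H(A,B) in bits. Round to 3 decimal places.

H(A,B) = −Σ p(x,y)·log₂ p(x,y) over all 6 cells.
  cell (0,a): −0.32·log₂0.32 = 0.5260
  cell (0,b): −0.44·log₂0.44 = 0.5211
  cell (0,c): −0.02·log₂0.02 = 0.1129
  cell (1,a): −0.07·log₂0.07 = 0.2686
  cell (1,b): −0.07·log₂0.07 = 0.2686
  cell (1,c): −0.08·log₂0.08 = 0.2915
Sum = 1.989 bits.

1.989 bits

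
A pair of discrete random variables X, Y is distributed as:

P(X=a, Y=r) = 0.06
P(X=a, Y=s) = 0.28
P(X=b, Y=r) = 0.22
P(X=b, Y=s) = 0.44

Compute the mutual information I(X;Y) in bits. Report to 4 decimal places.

0.0208 bits

Marginals: p(X) = (0.3400, 0.6600), p(Y) = (0.2800, 0.7200).
I(X;Y) = Σ p(x,y)·log₂[p(x,y)/(p(x)p(y))].
  (a,r): 0.06·log₂(0.6303) = -0.03996
  (a,s): 0.28·log₂(1.1438) = 0.05427
  (b,r): 0.22·log₂(1.1905) = 0.05534
  (b,s): 0.44·log₂(0.9259) = -0.04885
Sum = 0.0208 bits.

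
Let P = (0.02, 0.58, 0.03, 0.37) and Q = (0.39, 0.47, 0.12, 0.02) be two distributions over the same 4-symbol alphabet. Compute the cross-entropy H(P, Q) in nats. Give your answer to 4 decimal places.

1.9678 nats

H(P,Q) = −Σ p·ln q.
  −0.02·ln(0.39) = 0.01883
  −0.58·ln(0.47) = 0.43791
  −0.03·ln(0.12) = 0.06361
  −0.37·ln(0.02) = 1.44745
H(P,Q) = 1.9678 nats.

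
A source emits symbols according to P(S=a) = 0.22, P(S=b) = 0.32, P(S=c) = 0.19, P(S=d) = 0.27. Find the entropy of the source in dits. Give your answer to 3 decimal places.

H(S) = −Σ p·log₁₀ p.
  −(0.22)·log₁₀(0.22) = 0.1447
  −(0.32)·log₁₀(0.32) = 0.1584
  −(0.19)·log₁₀(0.19) = 0.1370
  −(0.27)·log₁₀(0.27) = 0.1535
Sum: 0.1447 + 0.1584 + 0.1370 + 0.1535 = 0.594 dits.

0.594 dits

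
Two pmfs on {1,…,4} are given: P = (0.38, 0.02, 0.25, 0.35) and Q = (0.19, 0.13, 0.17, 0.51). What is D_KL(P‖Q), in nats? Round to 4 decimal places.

D(P‖Q) = Σ p·ln(p/q).
  0.38·ln(0.38/0.19) = 0.26340
  0.02·ln(0.02/0.13) = -0.03744
  0.25·ln(0.25/0.17) = 0.09642
  0.35·ln(0.35/0.51) = -0.13177
D(P‖Q) = 0.1906 nats.

0.1906 nats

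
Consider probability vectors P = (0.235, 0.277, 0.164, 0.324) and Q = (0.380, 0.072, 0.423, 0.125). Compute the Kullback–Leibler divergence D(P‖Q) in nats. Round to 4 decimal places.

D(P‖Q) = Σ p·ln(p/q).
  0.235·ln(0.235/0.380) = -0.11294
  0.277·ln(0.277/0.072) = 0.37322
  0.164·ln(0.164/0.423) = -0.15539
  0.324·ln(0.324/0.125) = 0.30859
D(P‖Q) = 0.4135 nats.

0.4135 nats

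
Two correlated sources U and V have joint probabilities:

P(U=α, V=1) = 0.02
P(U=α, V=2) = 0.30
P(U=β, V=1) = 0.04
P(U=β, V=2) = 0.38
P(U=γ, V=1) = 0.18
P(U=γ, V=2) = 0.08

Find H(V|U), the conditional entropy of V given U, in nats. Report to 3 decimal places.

Marginals: p(U) = (0.3200, 0.4200, 0.2600), p(V) = (0.2400, 0.7600).
H(V|U) = Σ p(U) · H(V|U=·).
  U=α: p=0.3200, H(V|U=α) = 0.2338
  U=β: p=0.4200, H(V|U=β) = 0.3145
  U=γ: p=0.2600, H(V|U=γ) = 0.6172
Weighted sum = 0.367 nats.

0.367 nats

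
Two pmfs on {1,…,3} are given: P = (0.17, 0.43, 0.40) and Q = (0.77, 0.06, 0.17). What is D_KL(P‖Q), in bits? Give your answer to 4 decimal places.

1.3451 bits

D(P‖Q) = Σ p·log₂(p/q).
  0.17·log₂(0.17/0.77) = -0.37049
  0.43·log₂(0.43/0.06) = 1.22176
  0.40·log₂(0.40/0.17) = 0.49379
D(P‖Q) = 1.3451 bits.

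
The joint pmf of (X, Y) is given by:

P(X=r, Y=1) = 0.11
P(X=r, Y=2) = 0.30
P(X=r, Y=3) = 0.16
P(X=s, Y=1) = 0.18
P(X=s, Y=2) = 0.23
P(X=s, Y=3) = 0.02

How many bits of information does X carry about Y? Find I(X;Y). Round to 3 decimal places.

0.094 bits

Marginals: p(X) = (0.5700, 0.4300), p(Y) = (0.2900, 0.5300, 0.1800).
I(X;Y) = Σ p(x,y)·log₂[p(x,y)/(p(x)p(y))].
  (r,1): 0.11·log₂(0.6655) = -0.0646
  (r,2): 0.30·log₂(0.9930) = -0.0030
  (r,3): 0.16·log₂(1.5595) = 0.1026
  (s,1): 0.18·log₂(1.4435) = 0.0953
  (s,2): 0.23·log₂(1.0092) = 0.0030
  (s,3): 0.02·log₂(0.2584) = -0.0390
Sum = 0.094 bits.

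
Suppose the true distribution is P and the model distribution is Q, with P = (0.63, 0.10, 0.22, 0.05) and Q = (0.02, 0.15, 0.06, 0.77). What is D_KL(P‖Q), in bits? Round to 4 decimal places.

D(P‖Q) = Σ p·log₂(p/q).
  0.63·log₂(0.63/0.02) = 3.13569
  0.10·log₂(0.10/0.15) = -0.05850
  0.22·log₂(0.22/0.06) = 0.41238
  0.05·log₂(0.05/0.77) = -0.19724
D(P‖Q) = 3.2923 bits.

3.2923 bits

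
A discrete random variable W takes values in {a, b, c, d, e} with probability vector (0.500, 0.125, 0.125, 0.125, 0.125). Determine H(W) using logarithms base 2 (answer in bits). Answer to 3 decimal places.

H(W) = −Σ p·log₂ p.
  −(0.500)·log₂(0.500) = 0.5000
  −(0.125)·log₂(0.125) = 0.3750
  −(0.125)·log₂(0.125) = 0.3750
  −(0.125)·log₂(0.125) = 0.3750
  −(0.125)·log₂(0.125) = 0.3750
Sum: 0.5000 + 0.3750 + 0.3750 + 0.3750 + 0.3750 = 2.000 bits.

2.000 bits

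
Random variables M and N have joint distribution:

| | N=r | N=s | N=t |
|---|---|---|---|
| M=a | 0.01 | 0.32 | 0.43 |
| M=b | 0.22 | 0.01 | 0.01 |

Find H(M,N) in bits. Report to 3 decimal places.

H(M,N) = −Σ p(x,y)·log₂ p(x,y) over all 6 cells.
  cell (a,r): −0.01·log₂0.01 = 0.0664
  cell (a,s): −0.32·log₂0.32 = 0.5260
  cell (a,t): −0.43·log₂0.43 = 0.5236
  cell (b,r): −0.22·log₂0.22 = 0.4806
  cell (b,s): −0.01·log₂0.01 = 0.0664
  cell (b,t): −0.01·log₂0.01 = 0.0664
Sum = 1.729 bits.

1.729 bits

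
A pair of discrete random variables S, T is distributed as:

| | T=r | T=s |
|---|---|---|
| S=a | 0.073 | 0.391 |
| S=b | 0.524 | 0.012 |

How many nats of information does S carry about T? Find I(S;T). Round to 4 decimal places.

0.4148 nats

Marginals: p(S) = (0.4640, 0.5360), p(T) = (0.5970, 0.4030).
I(S;T) = Σ p(x,y)·ln[p(x,y)/(p(x)p(y))].
  (a,r): 0.073·ln(0.2635) = -0.09735
  (a,s): 0.391·ln(2.0910) = 0.28842
  (b,r): 0.524·ln(1.6375) = 0.25843
  (b,s): 0.012·ln(0.0556) = -0.03468
Sum = 0.4148 nats.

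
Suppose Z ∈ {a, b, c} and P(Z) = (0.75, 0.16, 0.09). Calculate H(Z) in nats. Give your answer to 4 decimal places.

0.7257 nats

H(Z) = −Σ p·ln p.
  −(0.75)·ln(0.75) = 0.21576
  −(0.16)·ln(0.16) = 0.29321
  −(0.09)·ln(0.09) = 0.21672
Sum: 0.21576 + 0.29321 + 0.21672 = 0.7257 nats.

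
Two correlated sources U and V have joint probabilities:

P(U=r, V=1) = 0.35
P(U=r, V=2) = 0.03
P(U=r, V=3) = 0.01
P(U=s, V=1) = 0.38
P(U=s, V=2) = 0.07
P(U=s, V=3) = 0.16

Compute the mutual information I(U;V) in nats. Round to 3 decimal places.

0.064 nats

Marginals: p(U) = (0.3900, 0.6100), p(V) = (0.7300, 0.1000, 0.1700).
I(U;V) = Σ p(x,y)·ln[p(x,y)/(p(x)p(y))].
  (r,1): 0.35·ln(1.2294) = 0.0723
  (r,2): 0.03·ln(0.7692) = -0.0079
  (r,3): 0.01·ln(0.1508) = -0.0189
  (s,1): 0.38·ln(0.8534) = -0.0603
  (s,2): 0.07·ln(1.1475) = 0.0096
  (s,3): 0.16·ln(1.5429) = 0.0694
Sum = 0.064 nats.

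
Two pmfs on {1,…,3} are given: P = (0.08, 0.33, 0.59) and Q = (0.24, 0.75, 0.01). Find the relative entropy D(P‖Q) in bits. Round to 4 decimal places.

2.9531 bits

D(P‖Q) = Σ p·log₂(p/q).
  0.08·log₂(0.08/0.24) = -0.12680
  0.33·log₂(0.33/0.75) = -0.39086
  0.59·log₂(0.59/0.01) = 3.47076
D(P‖Q) = 2.9531 bits.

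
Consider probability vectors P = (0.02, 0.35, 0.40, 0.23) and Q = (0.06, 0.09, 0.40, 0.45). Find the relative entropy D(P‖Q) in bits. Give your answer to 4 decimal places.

D(P‖Q) = Σ p·log₂(p/q).
  0.02·log₂(0.02/0.06) = -0.03170
  0.35·log₂(0.35/0.09) = 0.68578
  0.40·log₂(0.40/0.40) = 0.00000
  0.23·log₂(0.23/0.45) = -0.22271
D(P‖Q) = 0.4314 bits.

0.4314 bits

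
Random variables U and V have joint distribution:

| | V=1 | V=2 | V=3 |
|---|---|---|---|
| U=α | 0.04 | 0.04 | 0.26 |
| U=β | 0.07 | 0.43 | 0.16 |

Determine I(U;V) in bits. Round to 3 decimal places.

0.221 bits

Marginals: p(U) = (0.3400, 0.6600), p(V) = (0.1100, 0.4700, 0.4200).
I(U;V) = Σ p(x,y)·log₂[p(x,y)/(p(x)p(y))].
  (α,1): 0.04·log₂(1.0695) = 0.0039
  (α,2): 0.04·log₂(0.2503) = -0.0799
  (α,3): 0.26·log₂(1.8207) = 0.2248
  (β,1): 0.07·log₂(0.9642) = -0.0037
  (β,2): 0.43·log₂(1.3862) = 0.2026
  (β,3): 0.16·log₂(0.5772) = -0.1269
Sum = 0.221 bits.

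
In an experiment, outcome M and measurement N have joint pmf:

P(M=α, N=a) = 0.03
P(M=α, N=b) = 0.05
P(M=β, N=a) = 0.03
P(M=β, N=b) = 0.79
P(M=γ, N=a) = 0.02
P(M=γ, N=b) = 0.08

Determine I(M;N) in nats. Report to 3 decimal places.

0.047 nats

Marginals: p(M) = (0.0800, 0.8200, 0.1000), p(N) = (0.0800, 0.9200).
I(M;N) = H(M) + H(N) − H(M,N).
H(M) = 0.5950, H(N) = 0.2788, H(M,N) = 0.8267.
I(M;N) = 0.5950 + 0.2788 − 0.8267 = 0.047 nats.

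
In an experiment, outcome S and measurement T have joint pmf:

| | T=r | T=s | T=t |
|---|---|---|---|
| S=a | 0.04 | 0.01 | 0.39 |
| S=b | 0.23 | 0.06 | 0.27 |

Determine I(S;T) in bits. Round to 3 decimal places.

Marginals: p(S) = (0.4400, 0.5600), p(T) = (0.2700, 0.0700, 0.6600).
I(S;T) = H(S) + H(T) − H(S,T).
H(S) = 0.9896, H(T) = 1.1742, H(S,T) = 2.0232.
I(S;T) = 0.9896 + 1.1742 − 2.0232 = 0.141 bits.

0.141 bits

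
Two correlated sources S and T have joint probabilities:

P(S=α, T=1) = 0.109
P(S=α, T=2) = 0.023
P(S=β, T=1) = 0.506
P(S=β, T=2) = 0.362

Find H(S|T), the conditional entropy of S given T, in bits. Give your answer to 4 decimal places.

0.5402 bits

Chain rule: H(S|T) = H(S,T) − H(T).
Marginals: p(S) = (0.1320, 0.8680), p(T) = (0.6150, 0.3850).
H(S,T) = 1.5017 bits; H(T) = 0.9615 bits.
H(S|T) = 1.5017 − 0.9615 = 0.5402 bits.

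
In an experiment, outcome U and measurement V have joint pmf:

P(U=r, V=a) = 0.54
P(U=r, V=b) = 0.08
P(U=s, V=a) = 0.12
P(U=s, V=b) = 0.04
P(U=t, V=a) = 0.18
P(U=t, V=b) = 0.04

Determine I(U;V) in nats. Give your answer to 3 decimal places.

0.007 nats

Marginals: p(U) = (0.6200, 0.1600, 0.2200), p(V) = (0.8400, 0.1600).
I(U;V) = H(U) + H(V) − H(U,V).
H(U) = 0.9227, H(V) = 0.4397, H(U,V) = 1.3554.
I(U;V) = 0.9227 + 0.4397 − 1.3554 = 0.007 nats.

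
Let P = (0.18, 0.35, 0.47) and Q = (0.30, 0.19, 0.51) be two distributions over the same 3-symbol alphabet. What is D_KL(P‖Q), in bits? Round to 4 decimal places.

0.1204 bits

D(P‖Q) = Σ p·log₂(p/q).
  0.18·log₂(0.18/0.30) = -0.13265
  0.35·log₂(0.35/0.19) = 0.30847
  0.47·log₂(0.47/0.51) = -0.05538
D(P‖Q) = 0.1204 bits.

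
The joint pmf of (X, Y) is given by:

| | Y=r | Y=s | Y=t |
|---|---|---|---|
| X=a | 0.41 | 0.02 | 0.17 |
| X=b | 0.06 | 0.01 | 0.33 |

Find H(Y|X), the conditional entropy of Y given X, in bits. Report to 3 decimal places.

0.942 bits

Chain rule: H(Y|X) = H(X,Y) − H(X).
Marginals: p(X) = (0.6000, 0.4000), p(Y) = (0.4700, 0.0300, 0.5000).
H(X,Y) = 1.9126 bits; H(X) = 0.9710 bits.
H(Y|X) = 1.9126 − 0.9710 = 0.942 bits.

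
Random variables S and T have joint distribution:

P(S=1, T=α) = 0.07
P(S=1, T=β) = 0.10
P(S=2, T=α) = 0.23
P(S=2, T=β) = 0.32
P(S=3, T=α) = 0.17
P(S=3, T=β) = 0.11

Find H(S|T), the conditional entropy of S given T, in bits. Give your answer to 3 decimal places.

Marginals: p(S) = (0.1700, 0.5500, 0.2800), p(T) = (0.4700, 0.5300).
H(S|T) = Σ p(T) · H(S|T=·).
  T=α: p=0.4700, H(S|T=α) = 1.4444
  T=β: p=0.5300, H(S|T=β) = 1.3643
Weighted sum = 1.402 bits.

1.402 bits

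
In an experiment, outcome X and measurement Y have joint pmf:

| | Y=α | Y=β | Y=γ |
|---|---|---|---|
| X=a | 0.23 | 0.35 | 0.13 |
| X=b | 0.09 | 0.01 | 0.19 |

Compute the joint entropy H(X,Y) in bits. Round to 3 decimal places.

H(X,Y) = −Σ p(x,y)·log₂ p(x,y) over all 6 cells.
  cell (a,α): −0.23·log₂0.23 = 0.4877
  cell (a,β): −0.35·log₂0.35 = 0.5301
  cell (a,γ): −0.13·log₂0.13 = 0.3826
  cell (b,α): −0.09·log₂0.09 = 0.3127
  cell (b,β): −0.01·log₂0.01 = 0.0664
  cell (b,γ): −0.19·log₂0.19 = 0.4552
Sum = 2.235 bits.

2.235 bits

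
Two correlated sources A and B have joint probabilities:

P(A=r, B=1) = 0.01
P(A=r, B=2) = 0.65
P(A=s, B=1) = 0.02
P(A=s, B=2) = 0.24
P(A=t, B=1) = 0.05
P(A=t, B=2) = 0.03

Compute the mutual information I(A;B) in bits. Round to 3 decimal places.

Marginals: p(A) = (0.6600, 0.2600, 0.0800), p(B) = (0.0800, 0.9200).
I(A;B) = Σ p(x,y)·log₂[p(x,y)/(p(x)p(y))].
  (r,1): 0.01·log₂(0.1894) = -0.0240
  (r,2): 0.65·log₂(1.0705) = 0.0639
  (s,1): 0.02·log₂(0.9615) = -0.0011
  (s,2): 0.24·log₂(1.0033) = 0.0012
  (t,1): 0.05·log₂(7.8125) = 0.1483
  (t,2): 0.03·log₂(0.4076) = -0.0388
Sum = 0.149 bits.

0.149 bits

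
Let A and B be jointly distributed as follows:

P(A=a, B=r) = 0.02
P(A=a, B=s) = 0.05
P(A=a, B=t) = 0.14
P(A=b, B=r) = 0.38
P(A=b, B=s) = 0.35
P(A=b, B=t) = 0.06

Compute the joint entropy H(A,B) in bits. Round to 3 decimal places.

H(A,B) = −Σ p(x,y)·log₂ p(x,y) over all 6 cells.
  cell (a,r): −0.02·log₂0.02 = 0.1129
  cell (a,s): −0.05·log₂0.05 = 0.2161
  cell (a,t): −0.14·log₂0.14 = 0.3971
  cell (b,r): −0.38·log₂0.38 = 0.5305
  cell (b,s): −0.35·log₂0.35 = 0.5301
  cell (b,t): −0.06·log₂0.06 = 0.2435
Sum = 2.030 bits.

2.030 bits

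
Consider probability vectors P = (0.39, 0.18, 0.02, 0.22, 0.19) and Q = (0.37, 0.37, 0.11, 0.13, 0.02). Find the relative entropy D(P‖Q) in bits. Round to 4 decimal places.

D(P‖Q) = Σ p·log₂(p/q).
  0.39·log₂(0.39/0.37) = 0.02962
  0.18·log₂(0.18/0.37) = -0.18712
  0.02·log₂(0.02/0.11) = -0.04919
  0.22·log₂(0.22/0.13) = 0.16698
  0.19·log₂(0.19/0.02) = 0.61711
D(P‖Q) = 0.5774 bits.

0.5774 bits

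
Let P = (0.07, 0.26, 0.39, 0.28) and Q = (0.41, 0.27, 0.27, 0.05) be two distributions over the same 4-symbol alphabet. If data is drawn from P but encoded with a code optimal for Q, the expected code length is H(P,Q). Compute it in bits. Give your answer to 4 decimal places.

H(P,Q) = −Σ p·log₂ q.
  −0.07·log₂(0.41) = 0.09004
  −0.26·log₂(0.27) = 0.49113
  −0.39·log₂(0.27) = 0.73670
  −0.28·log₂(0.05) = 1.21014
H(P,Q) = 2.5280 bits.

2.5280 bits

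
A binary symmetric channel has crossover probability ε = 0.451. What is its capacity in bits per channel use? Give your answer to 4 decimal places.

Binary symmetric channel: C = 1 − h₂(ε) where h₂ is the binary entropy function.
h₂(0.451) = −0.451·log₂0.451 − 0.549·log₂0.549 = 0.9931.
C = 1 − 0.9931 = 0.0069 bits per channel use.

0.0069 bits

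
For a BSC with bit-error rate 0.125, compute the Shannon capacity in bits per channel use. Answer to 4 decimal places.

Binary symmetric channel: C = 1 − h₂(ε) where h₂ is the binary entropy function.
h₂(0.125) = −0.125·log₂0.125 − 0.875·log₂0.875 = 0.5436.
C = 1 − 0.5436 = 0.4564 bits per channel use.

0.4564 bits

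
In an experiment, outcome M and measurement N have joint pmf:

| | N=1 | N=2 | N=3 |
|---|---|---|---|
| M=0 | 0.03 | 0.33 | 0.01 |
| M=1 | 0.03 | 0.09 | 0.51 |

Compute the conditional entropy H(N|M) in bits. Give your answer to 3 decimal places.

Marginals: p(M) = (0.3700, 0.6300), p(N) = (0.0600, 0.4200, 0.5200).
H(N|M) = Σ p(M) · H(N|M=·).
  M=0: p=0.3700, H(N|M=0) = 0.5819
  M=1: p=0.6300, H(N|M=1) = 0.8570
Weighted sum = 0.755 bits.

0.755 bits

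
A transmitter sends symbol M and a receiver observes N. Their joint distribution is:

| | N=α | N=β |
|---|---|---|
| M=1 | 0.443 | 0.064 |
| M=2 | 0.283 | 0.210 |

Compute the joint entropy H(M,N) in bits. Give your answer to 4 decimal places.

H(M,N) = −Σ p(x,y)·log₂ p(x,y) over all 4 cells.
  cell (1,α): −0.443·log₂0.443 = 0.52036
  cell (1,β): −0.064·log₂0.064 = 0.25381
  cell (2,α): −0.283·log₂0.283 = 0.51538
  cell (2,β): −0.210·log₂0.210 = 0.47282
Sum = 1.7624 bits.

1.7624 bits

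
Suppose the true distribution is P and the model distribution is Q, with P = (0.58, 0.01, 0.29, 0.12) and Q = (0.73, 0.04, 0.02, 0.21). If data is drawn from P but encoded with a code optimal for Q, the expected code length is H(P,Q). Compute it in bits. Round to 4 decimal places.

2.2167 bits

H(P,Q) = −Σ p·log₂ q.
  −0.58·log₂(0.73) = 0.26334
  −0.01·log₂(0.04) = 0.04644
  −0.29·log₂(0.02) = 1.63672
  −0.12·log₂(0.21) = 0.27018
H(P,Q) = 2.2167 bits.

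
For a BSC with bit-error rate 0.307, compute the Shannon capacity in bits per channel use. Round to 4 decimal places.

Binary symmetric channel: C = 1 − h₂(ε) where h₂ is the binary entropy function.
h₂(0.307) = −0.307·log₂0.307 − 0.693·log₂0.693 = 0.8897.
C = 1 − 0.8897 = 0.1103 bits per channel use.

0.1103 bits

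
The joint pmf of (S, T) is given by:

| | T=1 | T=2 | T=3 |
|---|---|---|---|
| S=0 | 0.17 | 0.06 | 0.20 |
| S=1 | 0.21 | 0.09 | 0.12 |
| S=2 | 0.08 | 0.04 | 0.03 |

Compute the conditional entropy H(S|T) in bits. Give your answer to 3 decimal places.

Marginals: p(S) = (0.4300, 0.4200, 0.1500), p(T) = (0.4600, 0.1900, 0.3500).
H(S|T) = Σ p(T) · H(S|T=·).
  T=1: p=0.4600, H(S|T=1) = 1.4861
  T=2: p=0.1900, H(S|T=2) = 1.5090
  T=3: p=0.3500, H(S|T=3) = 1.2946
Weighted sum = 1.423 bits.

1.423 bits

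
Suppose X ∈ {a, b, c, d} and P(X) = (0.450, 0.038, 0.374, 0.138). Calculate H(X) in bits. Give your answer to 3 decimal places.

H(X) = −Σ p·log₂ p.
  −(0.450)·log₂(0.450) = 0.5184
  −(0.038)·log₂(0.038) = 0.1793
  −(0.374)·log₂(0.374) = 0.5307
  −(0.138)·log₂(0.138) = 0.3943
Sum: 0.5184 + 0.1793 + 0.5307 + 0.3943 = 1.623 bits.

1.623 bits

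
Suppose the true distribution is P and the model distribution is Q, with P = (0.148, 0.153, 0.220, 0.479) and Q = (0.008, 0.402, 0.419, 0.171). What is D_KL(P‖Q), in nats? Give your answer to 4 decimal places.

0.6357 nats

D(P‖Q) = Σ p·ln(p/q).
  0.148·ln(0.148/0.008) = 0.43183
  0.153·ln(0.153/0.402) = -0.14780
  0.220·ln(0.220/0.419) = -0.14173
  0.479·ln(0.479/0.171) = 0.49339
D(P‖Q) = 0.6357 nats.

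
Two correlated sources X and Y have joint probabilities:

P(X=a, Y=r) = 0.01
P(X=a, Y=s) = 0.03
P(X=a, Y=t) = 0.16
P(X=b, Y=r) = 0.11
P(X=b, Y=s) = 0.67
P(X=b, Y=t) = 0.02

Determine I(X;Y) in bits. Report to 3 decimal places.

Marginals: p(X) = (0.2000, 0.8000), p(Y) = (0.1200, 0.7000, 0.1800).
I(X;Y) = Σ p(x,y)·log₂[p(x,y)/(p(x)p(y))].
  (a,r): 0.01·log₂(0.4167) = -0.0126
  (a,s): 0.03·log₂(0.2143) = -0.0667
  (a,t): 0.16·log₂(4.4444) = 0.3443
  (b,r): 0.11·log₂(1.1458) = 0.0216
  (b,s): 0.67·log₂(1.1964) = 0.1734
  (b,t): 0.02·log₂(0.1389) = -0.0570
Sum = 0.403 bits.

0.403 bits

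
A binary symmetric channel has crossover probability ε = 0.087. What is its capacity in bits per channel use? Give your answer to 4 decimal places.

Binary symmetric channel: C = 1 − h₂(ε) where h₂ is the binary entropy function.
h₂(0.087) = −0.087·log₂0.087 − 0.913·log₂0.913 = 0.4264.
C = 1 − 0.4264 = 0.5736 bits per channel use.

0.5736 bits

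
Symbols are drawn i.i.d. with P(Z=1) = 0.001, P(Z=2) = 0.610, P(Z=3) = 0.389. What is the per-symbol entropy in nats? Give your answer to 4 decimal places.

0.6757 nats

H(Z) = −Σ p·ln p.
  −(0.001)·ln(0.001) = 0.00691
  −(0.610)·ln(0.610) = 0.30152
  −(0.389)·ln(0.389) = 0.36728
Sum: 0.00691 + 0.30152 + 0.36728 = 0.6757 nats.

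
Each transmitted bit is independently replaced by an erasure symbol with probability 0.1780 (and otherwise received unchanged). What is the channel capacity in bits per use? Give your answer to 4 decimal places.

0.8220 bits

Binary erasure channel: capacity C = 1 − ε.
C = 1 − 0.1780 = 0.8220 bits per channel use.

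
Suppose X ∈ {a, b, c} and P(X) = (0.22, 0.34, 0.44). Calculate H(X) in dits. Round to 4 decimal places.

H(X) = −Σ p·log₁₀ p.
  −(0.22)·log₁₀(0.22) = 0.14467
  −(0.34)·log₁₀(0.34) = 0.15930
  −(0.44)·log₁₀(0.44) = 0.15688
Sum: 0.14467 + 0.15930 + 0.15688 = 0.4608 dits.

0.4608 dits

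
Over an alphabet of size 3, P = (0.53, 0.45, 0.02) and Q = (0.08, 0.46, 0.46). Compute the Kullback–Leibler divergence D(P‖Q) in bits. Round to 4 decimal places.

D(P‖Q) = Σ p·log₂(p/q).
  0.53·log₂(0.53/0.08) = 1.44580
  0.45·log₂(0.45/0.46) = -0.01427
  0.02·log₂(0.02/0.46) = -0.09047
D(P‖Q) = 1.3411 bits.

1.3411 bits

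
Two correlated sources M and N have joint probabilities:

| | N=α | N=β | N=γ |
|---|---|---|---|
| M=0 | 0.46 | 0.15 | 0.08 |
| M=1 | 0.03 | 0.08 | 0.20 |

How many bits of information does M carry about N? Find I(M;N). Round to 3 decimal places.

Marginals: p(M) = (0.6900, 0.3100), p(N) = (0.4900, 0.2300, 0.2800).
I(M;N) = H(M) + H(N) − H(M,N).
H(M) = 0.8932, H(N) = 1.5062, H(M,N) = 2.1250.
I(M;N) = 0.8932 + 1.5062 − 2.1250 = 0.274 bits.

0.274 bits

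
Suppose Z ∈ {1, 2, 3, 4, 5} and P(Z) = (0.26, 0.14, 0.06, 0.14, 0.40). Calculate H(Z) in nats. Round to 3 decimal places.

1.436 nats

H(Z) = −Σ p·ln p.
  −(0.26)·ln(0.26) = 0.3502
  −(0.14)·ln(0.14) = 0.2753
  −(0.06)·ln(0.06) = 0.1688
  −(0.14)·ln(0.14) = 0.2753
  −(0.40)·ln(0.40) = 0.3665
Sum: 0.3502 + 0.2753 + 0.1688 + 0.2753 + 0.3665 = 1.436 nats.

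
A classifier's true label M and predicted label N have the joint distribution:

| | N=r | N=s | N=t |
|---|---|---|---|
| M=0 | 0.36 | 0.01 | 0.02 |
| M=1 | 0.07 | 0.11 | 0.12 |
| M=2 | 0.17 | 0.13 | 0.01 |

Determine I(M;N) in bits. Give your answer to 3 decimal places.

0.348 bits

Marginals: p(M) = (0.3900, 0.3000, 0.3100), p(N) = (0.6000, 0.2500, 0.1500).
I(M;N) = H(M) + H(N) − H(M,N).
H(M) = 1.5747, H(N) = 1.3527, H(M,N) = 2.5795.
I(M;N) = 1.5747 + 1.3527 − 2.5795 = 0.348 bits.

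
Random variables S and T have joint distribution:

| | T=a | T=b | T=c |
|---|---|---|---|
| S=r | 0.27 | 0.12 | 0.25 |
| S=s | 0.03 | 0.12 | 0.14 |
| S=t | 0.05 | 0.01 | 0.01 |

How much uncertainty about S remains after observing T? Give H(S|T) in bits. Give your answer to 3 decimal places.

Chain rule: H(S|T) = H(S,T) − H(T).
Marginals: p(S) = (0.6400, 0.2900, 0.0700), p(T) = (0.3500, 0.2500, 0.4000).
H(S,T) = 2.6420 bits; H(T) = 1.5589 bits.
H(S|T) = 2.6420 − 1.5589 = 1.083 bits.

1.083 bits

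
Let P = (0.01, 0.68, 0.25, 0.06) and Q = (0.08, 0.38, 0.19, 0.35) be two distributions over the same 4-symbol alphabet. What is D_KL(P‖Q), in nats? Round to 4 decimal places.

D(P‖Q) = Σ p·ln(p/q).
  0.01·ln(0.01/0.08) = -0.02079
  0.68·ln(0.68/0.38) = 0.39571
  0.25·ln(0.25/0.19) = 0.06861
  0.06·ln(0.06/0.35) = -0.10582
D(P‖Q) = 0.3377 nats.

0.3377 nats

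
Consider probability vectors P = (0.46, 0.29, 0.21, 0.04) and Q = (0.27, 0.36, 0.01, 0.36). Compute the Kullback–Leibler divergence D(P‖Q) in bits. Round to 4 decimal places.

D(P‖Q) = Σ p·log₂(p/q).
  0.46·log₂(0.46/0.27) = 0.35359
  0.29·log₂(0.29/0.36) = -0.09046
  0.21·log₂(0.21/0.01) = 0.92239
  0.04·log₂(0.04/0.36) = -0.12680
D(P‖Q) = 1.0587 bits.

1.0587 bits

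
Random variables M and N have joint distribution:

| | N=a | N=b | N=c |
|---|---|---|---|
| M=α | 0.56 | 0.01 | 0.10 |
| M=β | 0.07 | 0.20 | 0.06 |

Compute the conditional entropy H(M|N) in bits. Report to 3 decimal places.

0.528 bits

Chain rule: H(M|N) = H(M,N) − H(N).
Marginals: p(M) = (0.6700, 0.3300), p(N) = (0.6300, 0.2100, 0.1600).
H(M,N) = 1.8435 bits; H(N) = 1.3158 bits.
H(M|N) = 1.8435 − 1.3158 = 0.528 bits.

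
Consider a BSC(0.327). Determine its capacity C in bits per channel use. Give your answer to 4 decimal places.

0.0882 bits

Binary symmetric channel: C = 1 − h₂(ε) where h₂ is the binary entropy function.
h₂(0.327) = −0.327·log₂0.327 − 0.673·log₂0.673 = 0.9118.
C = 1 − 0.9118 = 0.0882 bits per channel use.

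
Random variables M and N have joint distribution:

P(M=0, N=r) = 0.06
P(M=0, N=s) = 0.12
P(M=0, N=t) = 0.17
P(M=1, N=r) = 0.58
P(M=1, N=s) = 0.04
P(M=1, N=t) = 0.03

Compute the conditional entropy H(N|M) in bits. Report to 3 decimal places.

0.904 bits

Chain rule: H(N|M) = H(M,N) − H(M).
Marginals: p(M) = (0.3500, 0.6500), p(N) = (0.6400, 0.1600, 0.2000).
H(M,N) = 1.8385 bits; H(M) = 0.9341 bits.
H(N|M) = 1.8385 − 0.9341 = 0.904 bits.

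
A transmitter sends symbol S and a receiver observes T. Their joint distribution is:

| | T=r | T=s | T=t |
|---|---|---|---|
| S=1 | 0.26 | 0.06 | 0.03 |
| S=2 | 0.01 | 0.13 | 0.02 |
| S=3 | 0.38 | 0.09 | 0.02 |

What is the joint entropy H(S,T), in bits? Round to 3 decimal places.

2.419 bits

H(S,T) = −Σ p(x,y)·log₂ p(x,y) over all 9 cells.
  cell (1,r): −0.26·log₂0.26 = 0.5053
  cell (1,s): −0.06·log₂0.06 = 0.2435
  cell (1,t): −0.03·log₂0.03 = 0.1518
  cell (2,r): −0.01·log₂0.01 = 0.0664
  cell (2,s): −0.13·log₂0.13 = 0.3826
  cell (2,t): −0.02·log₂0.02 = 0.1129
  cell (3,r): −0.38·log₂0.38 = 0.5305
  cell (3,s): −0.09·log₂0.09 = 0.3127
  cell (3,t): −0.02·log₂0.02 = 0.1129
Sum = 2.419 bits.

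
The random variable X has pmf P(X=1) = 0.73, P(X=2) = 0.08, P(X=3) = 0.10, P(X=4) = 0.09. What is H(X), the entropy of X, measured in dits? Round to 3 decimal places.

0.382 dits

H(X) = −Σ p·log₁₀ p.
  −(0.73)·log₁₀(0.73) = 0.0998
  −(0.08)·log₁₀(0.08) = 0.0878
  −(0.10)·log₁₀(0.10) = 0.1000
  −(0.09)·log₁₀(0.09) = 0.0941
Sum: 0.0998 + 0.0878 + 0.1000 + 0.0941 = 0.382 dits.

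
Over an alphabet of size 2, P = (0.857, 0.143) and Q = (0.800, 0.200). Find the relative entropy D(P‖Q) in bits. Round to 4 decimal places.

0.0159 bits

D(P‖Q) = Σ p·log₂(p/q).
  0.857·log₂(0.857/0.800) = 0.08510
  0.143·log₂(0.143/0.200) = -0.06921
D(P‖Q) = 0.0159 bits.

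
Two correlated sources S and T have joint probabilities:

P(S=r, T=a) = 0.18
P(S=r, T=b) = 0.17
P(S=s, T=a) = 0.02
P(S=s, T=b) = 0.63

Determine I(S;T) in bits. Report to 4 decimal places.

Marginals: p(S) = (0.3500, 0.6500), p(T) = (0.2000, 0.8000).
I(S;T) = H(S) + H(T) − H(S,T).
H(S) = 0.9341, H(T) = 0.7219, H(S,T) = 1.4127.
I(S;T) = 0.9341 + 0.7219 − 1.4127 = 0.2433 bits.

0.2433 bits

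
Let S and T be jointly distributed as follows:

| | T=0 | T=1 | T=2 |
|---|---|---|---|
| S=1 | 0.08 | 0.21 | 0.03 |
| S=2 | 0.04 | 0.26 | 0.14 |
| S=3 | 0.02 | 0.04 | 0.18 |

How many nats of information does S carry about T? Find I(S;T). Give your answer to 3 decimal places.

Marginals: p(S) = (0.3200, 0.4400, 0.2400), p(T) = (0.1400, 0.5100, 0.3500).
I(S;T) = H(S) + H(T) − H(S,T).
H(S) = 1.0684, H(T) = 0.9861, H(S,T) = 1.9049.
I(S;T) = 1.0684 + 0.9861 − 1.9049 = 0.150 nats.

0.150 nats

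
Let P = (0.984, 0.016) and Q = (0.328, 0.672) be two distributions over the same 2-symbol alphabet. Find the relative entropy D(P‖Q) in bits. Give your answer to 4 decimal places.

1.4733 bits

D(P‖Q) = Σ p·log₂(p/q).
  0.984·log₂(0.984/0.328) = 1.55960
  0.016·log₂(0.016/0.672) = -0.08628
D(P‖Q) = 1.4733 bits.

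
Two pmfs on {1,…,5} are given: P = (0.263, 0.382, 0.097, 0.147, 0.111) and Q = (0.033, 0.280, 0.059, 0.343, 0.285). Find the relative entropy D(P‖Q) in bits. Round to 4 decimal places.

D(P‖Q) = Σ p·log₂(p/q).
  0.263·log₂(0.263/0.033) = 0.78756
  0.382·log₂(0.382/0.280) = 0.17119
  0.097·log₂(0.097/0.059) = 0.06958
  0.147·log₂(0.147/0.343) = -0.17969
  0.111·log₂(0.111/0.285) = -0.15100
D(P‖Q) = 0.6976 bits.

0.6976 bits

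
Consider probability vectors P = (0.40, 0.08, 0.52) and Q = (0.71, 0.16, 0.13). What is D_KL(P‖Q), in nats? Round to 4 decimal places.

D(P‖Q) = Σ p·ln(p/q).
  0.40·ln(0.40/0.71) = -0.22952
  0.08·ln(0.08/0.16) = -0.05545
  0.52·ln(0.52/0.13) = 0.72087
D(P‖Q) = 0.4359 nats.

0.4359 nats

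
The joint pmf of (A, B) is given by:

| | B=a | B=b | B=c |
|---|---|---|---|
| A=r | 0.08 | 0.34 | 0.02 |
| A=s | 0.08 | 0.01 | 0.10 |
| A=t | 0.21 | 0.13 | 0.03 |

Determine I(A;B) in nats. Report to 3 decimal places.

0.226 nats

Marginals: p(A) = (0.4400, 0.1900, 0.3700), p(B) = (0.3700, 0.4800, 0.1500).
I(A;B) = H(A) + H(B) − H(A,B).
H(A) = 1.0446, H(B) = 1.0047, H(A,B) = 1.8236.
I(A;B) = 1.0446 + 1.0047 − 1.8236 = 0.226 nats.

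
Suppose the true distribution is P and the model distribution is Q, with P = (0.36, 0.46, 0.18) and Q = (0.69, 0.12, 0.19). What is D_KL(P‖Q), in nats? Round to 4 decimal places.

0.3742 nats

D(P‖Q) = Σ p·ln(p/q).
  0.36·ln(0.36/0.69) = -0.23421
  0.46·ln(0.46/0.12) = 0.61812
  0.18·ln(0.18/0.19) = -0.00973
D(P‖Q) = 0.3742 nats.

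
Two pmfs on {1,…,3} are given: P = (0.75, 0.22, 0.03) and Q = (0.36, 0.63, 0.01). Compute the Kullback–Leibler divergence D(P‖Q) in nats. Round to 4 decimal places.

D(P‖Q) = Σ p·ln(p/q).
  0.75·ln(0.75/0.36) = 0.55048
  0.22·ln(0.22/0.63) = -0.23146
  0.03·ln(0.03/0.01) = 0.03296
D(P‖Q) = 0.3520 nats.

0.3520 nats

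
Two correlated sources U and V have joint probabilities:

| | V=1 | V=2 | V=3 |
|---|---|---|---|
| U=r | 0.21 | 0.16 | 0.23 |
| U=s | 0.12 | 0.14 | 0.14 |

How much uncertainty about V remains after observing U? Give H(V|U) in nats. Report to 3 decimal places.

1.091 nats

Chain rule: H(V|U) = H(U,V) − H(U).
Marginals: p(U) = (0.6000, 0.4000), p(V) = (0.3300, 0.3000, 0.3700).
H(U,V) = 1.7639 nats; H(U) = 0.6730 nats.
H(V|U) = 1.7639 − 0.6730 = 1.091 nats.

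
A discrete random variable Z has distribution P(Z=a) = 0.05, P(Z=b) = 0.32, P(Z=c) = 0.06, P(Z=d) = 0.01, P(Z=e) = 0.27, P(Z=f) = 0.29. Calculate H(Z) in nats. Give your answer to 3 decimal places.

H(Z) = −Σ p·ln p.
  −(0.05)·ln(0.05) = 0.1498
  −(0.32)·ln(0.32) = 0.3646
  −(0.06)·ln(0.06) = 0.1688
  −(0.01)·ln(0.01) = 0.0461
  −(0.27)·ln(0.27) = 0.3535
  −(0.29)·ln(0.29) = 0.3590
Sum: 0.1498 + 0.3646 + 0.1688 + 0.0461 + 0.3535 + 0.3590 = 1.442 nats.

1.442 nats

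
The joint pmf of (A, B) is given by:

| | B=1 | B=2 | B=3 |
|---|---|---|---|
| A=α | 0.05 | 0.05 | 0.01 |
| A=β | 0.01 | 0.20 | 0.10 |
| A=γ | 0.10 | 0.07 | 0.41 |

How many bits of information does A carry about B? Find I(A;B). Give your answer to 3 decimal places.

0.280 bits

Marginals: p(A) = (0.1100, 0.3100, 0.5800), p(B) = (0.1600, 0.3200, 0.5200).
I(A;B) = Σ p(x,y)·log₂[p(x,y)/(p(x)p(y))].
  (α,1): 0.05·log₂(2.8409) = 0.0753
  (α,2): 0.05·log₂(1.4205) = 0.0253
  (α,3): 0.01·log₂(0.1748) = -0.0252
  (β,1): 0.01·log₂(0.2016) = -0.0231
  (β,2): 0.20·log₂(2.0161) = 0.2023
  (β,3): 0.10·log₂(0.6203) = -0.0689
  (γ,1): 0.10·log₂(1.0776) = 0.0108
  (γ,2): 0.07·log₂(0.3772) = -0.0985
  (γ,3): 0.41·log₂(1.3594) = 0.1816
Sum = 0.280 bits.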